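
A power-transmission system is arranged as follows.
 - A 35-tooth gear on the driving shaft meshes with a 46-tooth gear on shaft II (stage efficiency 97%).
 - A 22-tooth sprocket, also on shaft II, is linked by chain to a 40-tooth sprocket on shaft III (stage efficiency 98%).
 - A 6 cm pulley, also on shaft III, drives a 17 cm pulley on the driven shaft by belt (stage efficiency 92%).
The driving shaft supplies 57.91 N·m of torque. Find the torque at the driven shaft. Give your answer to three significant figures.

343 N·m

After the gear mesh (46/35): 57.91 × 1.3143 × 0.97 = 73.827 N·m
After the chain (40/22): 73.827 × 1.8182 × 0.98 = 131.55 N·m
After the belt (17/6): 131.55 × 2.8333 × 0.92 = 342.9 N·m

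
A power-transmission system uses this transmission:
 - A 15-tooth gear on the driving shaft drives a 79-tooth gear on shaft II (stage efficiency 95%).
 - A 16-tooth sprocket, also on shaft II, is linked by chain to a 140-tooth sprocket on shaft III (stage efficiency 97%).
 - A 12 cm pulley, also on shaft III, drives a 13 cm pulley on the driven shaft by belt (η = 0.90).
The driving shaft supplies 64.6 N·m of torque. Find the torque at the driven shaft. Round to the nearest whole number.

2675 N·m

gear mesh 79/15 = 5.2667 → τ = 64.6·5.2667·0.95 = 323.22 N·m
chain 140/16 = 8.75 → τ = 323.22·8.75·0.97 = 2743.3 N·m
belt 13/12 = 1.0833 → τ = 2743.3·1.0833·0.90 = 2674.7 N·m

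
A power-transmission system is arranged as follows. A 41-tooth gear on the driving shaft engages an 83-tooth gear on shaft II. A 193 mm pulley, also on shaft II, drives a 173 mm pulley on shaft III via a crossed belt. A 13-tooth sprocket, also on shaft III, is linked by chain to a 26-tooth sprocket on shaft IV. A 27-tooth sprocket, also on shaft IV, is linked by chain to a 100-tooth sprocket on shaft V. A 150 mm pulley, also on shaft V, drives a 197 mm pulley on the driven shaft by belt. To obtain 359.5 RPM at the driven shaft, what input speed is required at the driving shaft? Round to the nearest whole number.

6346 RPM

Overall ratio R = 2.0244 × 0.89637 × 2 × 3.7037 × 1.3133 = 17.653.
Required input speed = output speed × R = 359.5 × 17.653 = 6346.3 RPM.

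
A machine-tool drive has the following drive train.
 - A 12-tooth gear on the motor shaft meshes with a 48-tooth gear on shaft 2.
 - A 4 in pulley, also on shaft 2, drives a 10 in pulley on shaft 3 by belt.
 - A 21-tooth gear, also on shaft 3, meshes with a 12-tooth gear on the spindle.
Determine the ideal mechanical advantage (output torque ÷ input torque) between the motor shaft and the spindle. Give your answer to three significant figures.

Each stage contributes driven/driver: gear mesh 48/12 = 4, belt 10/4 = 2.5, gear mesh 12/21 = 0.57143.
Overall: 4 × 2.5 × 0.57143 = 5.7143.

5.71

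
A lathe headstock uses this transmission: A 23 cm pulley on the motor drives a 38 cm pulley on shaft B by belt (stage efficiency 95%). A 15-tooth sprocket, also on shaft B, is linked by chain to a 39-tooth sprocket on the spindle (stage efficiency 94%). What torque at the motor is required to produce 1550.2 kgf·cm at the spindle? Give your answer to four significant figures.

Overall ratio R = 1.6522 × 2.6 = 4.2957; overall efficiency η = 0.95 × 0.94 = 0.8930.
Input torque = output torque / (R × η) = 1550.2 / (4.2957 × 0.8930) = 404.12 kgf·cm.

404.1 kgf·cm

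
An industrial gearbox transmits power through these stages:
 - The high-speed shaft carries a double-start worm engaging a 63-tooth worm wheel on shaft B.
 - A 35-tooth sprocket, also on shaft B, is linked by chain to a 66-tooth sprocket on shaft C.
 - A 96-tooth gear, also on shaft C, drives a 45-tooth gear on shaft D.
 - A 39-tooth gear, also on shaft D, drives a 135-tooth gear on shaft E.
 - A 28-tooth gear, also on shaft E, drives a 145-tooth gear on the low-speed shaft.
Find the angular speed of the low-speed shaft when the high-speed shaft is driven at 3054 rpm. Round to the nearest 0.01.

worm 63/2 = 31.5 → 3054/31.5 = 96.952 rpm
chain 66/35 = 1.8857 → 96.952/1.8857 = 51.414 rpm
gear mesh 45/96 = 0.46875 → 51.414/0.46875 = 109.68 rpm
gear mesh 135/39 = 3.4615 → 109.68/3.4615 = 31.686 rpm
gear mesh 145/28 = 5.1786 → 31.686/5.1786 = 6.1187 rpm

6.12 rpm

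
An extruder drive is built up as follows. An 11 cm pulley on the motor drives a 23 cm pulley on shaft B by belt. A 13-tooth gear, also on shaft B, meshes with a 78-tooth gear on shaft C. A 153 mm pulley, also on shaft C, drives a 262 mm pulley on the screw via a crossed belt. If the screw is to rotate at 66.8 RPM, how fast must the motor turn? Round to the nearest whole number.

1435 RPM

Overall ratio R = 2.0909 × 6 × 1.7124 = 21.483.
Required input speed = output speed × R = 66.8 × 21.483 = 1435.1 RPM.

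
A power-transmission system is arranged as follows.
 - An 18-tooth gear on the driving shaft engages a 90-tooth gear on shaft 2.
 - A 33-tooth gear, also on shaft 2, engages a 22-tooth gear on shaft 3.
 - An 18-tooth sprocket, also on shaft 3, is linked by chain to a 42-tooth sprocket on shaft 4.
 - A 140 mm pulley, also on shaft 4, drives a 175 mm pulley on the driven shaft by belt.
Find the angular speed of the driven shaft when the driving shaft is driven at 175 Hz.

Gear mesh: ratio = 90/18 = 5, so shaft 2 turns at 175 / 5 = 35 Hz.
Gear mesh: ratio = 22/33 = 0.66667, so shaft 3 turns at 35 / 0.66667 = 52.5 Hz.
Chain: ratio = 42/18 = 2.3333, so shaft 4 turns at 52.5 / 2.3333 = 22.5 Hz.
Belt: ratio = 175/140 = 1.25, so the driven shaft turns at 22.5 / 1.25 = 18 Hz.

18 Hz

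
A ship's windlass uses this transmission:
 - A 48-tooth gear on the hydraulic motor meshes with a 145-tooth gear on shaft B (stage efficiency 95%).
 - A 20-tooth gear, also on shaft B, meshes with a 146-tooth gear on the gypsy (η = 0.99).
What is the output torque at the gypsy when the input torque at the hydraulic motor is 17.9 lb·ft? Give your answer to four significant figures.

Gear mesh: ratio = 145/48 = 3.0208; torque at shaft B = 17.9 × 3.0208 × 0.95 = 51.369 lb·ft.
Gear mesh: ratio = 146/20 = 7.3; torque at the gypsy = 51.369 × 7.3 × 0.99 = 371.25 lb·ft.

371.2 lb·ft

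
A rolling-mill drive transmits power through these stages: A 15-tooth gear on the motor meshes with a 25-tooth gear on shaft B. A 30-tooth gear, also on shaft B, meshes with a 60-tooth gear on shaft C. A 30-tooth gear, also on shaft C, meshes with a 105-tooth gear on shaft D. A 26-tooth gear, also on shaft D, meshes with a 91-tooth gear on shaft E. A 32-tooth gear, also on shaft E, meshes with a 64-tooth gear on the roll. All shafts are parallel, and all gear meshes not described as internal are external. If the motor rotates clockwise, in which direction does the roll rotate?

anticlockwise

the motor → shaft B: external mesh, 1 reversal → CCW.
shaft B → shaft C: external mesh, 1 reversal → CW.
shaft C → shaft D: external mesh, 1 reversal → CCW.
shaft D → shaft E: external mesh, 1 reversal → CW.
shaft E → the roll: external mesh, 1 reversal → CCW.
5 reversals in total — an odd number — so the roll turns opposite to the motor.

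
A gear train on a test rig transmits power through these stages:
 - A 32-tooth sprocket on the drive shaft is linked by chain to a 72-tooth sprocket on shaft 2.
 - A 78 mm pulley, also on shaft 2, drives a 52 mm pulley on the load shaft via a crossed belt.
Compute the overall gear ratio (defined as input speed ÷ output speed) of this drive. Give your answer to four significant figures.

1.500

Each stage contributes driven/driver: chain 72/32 = 2.25, belt 52/78 = 0.66667.
Overall: 2.25 × 0.66667 = 1.5.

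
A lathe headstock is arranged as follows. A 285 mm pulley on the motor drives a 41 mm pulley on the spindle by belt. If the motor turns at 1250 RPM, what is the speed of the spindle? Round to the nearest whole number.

Belt: ratio = 41/285 = 0.14386, so the spindle turns at 1250 / 0.14386 = 8689 RPM.

8689 RPM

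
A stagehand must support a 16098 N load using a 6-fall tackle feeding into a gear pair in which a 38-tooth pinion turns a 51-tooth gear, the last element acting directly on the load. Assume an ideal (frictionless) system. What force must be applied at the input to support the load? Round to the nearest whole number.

1999 N

Block-and-tackle MA = number of supporting rope parts = 6.
Gear pair MA = 51/38 = 1.3421.
Combined ideal MA = 6 × 1.3421 = 8.0526.
Effort = load / MA = 16098 / 8.0526 = 1999.1 N.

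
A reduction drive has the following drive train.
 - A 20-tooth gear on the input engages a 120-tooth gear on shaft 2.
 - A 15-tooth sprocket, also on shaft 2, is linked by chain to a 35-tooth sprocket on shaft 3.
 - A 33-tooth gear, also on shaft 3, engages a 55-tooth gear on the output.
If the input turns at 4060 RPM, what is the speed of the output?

the input → shaft 2 (gear mesh, 120/20): 4060 ÷ 6 = 676.67 RPM
shaft 2 → shaft 3 (chain, 35/15): 676.67 ÷ 2.3333 = 290 RPM
shaft 3 → the output (gear mesh, 55/33): 290 ÷ 1.6667 = 174 RPM

174 RPM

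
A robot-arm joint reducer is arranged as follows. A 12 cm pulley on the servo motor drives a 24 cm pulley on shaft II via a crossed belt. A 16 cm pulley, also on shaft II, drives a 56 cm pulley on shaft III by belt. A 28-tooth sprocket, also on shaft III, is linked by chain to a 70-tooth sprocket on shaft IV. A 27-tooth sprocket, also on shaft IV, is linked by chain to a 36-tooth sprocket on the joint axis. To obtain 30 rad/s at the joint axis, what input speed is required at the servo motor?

Overall ratio R = 2 × 3.5 × 2.5 × 1.3333 = 23.333.
Required input speed = output speed × R = 30 × 23.333 = 700 rad/s.

700 rad/s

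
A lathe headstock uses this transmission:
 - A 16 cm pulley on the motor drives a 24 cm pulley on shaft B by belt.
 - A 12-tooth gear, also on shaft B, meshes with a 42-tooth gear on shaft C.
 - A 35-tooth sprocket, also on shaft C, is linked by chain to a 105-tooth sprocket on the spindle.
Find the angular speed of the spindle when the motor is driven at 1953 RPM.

the motor → shaft B (belt, 24/16): 1953 ÷ 1.5 = 1302 RPM
shaft B → shaft C (gear mesh, 42/12): 1302 ÷ 3.5 = 372 RPM
shaft C → the spindle (chain, 105/35): 372 ÷ 3 = 124 RPM

124 RPM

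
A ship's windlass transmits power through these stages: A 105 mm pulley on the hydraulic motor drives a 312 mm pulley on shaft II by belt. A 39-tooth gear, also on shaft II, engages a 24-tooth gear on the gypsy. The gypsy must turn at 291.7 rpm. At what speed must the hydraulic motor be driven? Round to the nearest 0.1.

533.4 rpm

Overall ratio R = 2.9714 × 0.61538 = 1.8286.
Required input speed = output speed × R = 291.7 × 1.8286 = 533.39 rpm.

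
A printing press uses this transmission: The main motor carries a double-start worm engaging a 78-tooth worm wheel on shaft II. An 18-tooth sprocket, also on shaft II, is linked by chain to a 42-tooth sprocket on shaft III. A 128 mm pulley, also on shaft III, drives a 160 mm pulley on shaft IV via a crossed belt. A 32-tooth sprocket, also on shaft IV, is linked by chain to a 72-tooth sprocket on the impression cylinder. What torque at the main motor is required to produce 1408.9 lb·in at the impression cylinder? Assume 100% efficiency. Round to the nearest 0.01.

Overall ratio R = 39 × 2.3333 × 1.25 × 2.25 = 255.94.
Input torque = output torque / R = 1408.9 / 255.94 = 5.5049 lb·in.

5.50 lb·in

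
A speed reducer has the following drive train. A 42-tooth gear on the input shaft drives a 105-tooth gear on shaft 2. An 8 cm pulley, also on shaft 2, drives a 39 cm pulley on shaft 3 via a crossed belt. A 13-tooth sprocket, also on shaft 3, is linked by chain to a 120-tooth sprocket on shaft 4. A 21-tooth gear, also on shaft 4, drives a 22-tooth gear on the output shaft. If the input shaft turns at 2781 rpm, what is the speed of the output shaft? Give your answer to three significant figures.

gear mesh 105/42 = 2.5 → 2781/2.5 = 1112.4 rpm
belt 39/8 = 4.875 → 1112.4/4.875 = 228.18 rpm
chain 120/13 = 9.2308 → 228.18/9.2308 = 24.72 rpm
gear mesh 22/21 = 1.0476 → 24.72/1.0476 = 23.596 rpm

23.6 rpm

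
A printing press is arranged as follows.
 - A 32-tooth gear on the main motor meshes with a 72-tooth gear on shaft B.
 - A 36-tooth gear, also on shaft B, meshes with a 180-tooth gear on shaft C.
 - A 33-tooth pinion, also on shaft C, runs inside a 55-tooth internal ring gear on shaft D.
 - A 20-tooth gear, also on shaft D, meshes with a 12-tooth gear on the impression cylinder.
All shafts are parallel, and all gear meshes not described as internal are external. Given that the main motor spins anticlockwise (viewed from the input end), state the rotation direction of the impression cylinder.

clockwise

the main motor → shaft B: external mesh, 1 reversal → CW.
shaft B → shaft C: external mesh, 1 reversal → CCW.
shaft C → shaft D: internal mesh, same direction → CCW.
shaft D → the impression cylinder: external mesh, 1 reversal → CW.
3 reversals in total — an odd number — so the impression cylinder turns opposite to the main motor.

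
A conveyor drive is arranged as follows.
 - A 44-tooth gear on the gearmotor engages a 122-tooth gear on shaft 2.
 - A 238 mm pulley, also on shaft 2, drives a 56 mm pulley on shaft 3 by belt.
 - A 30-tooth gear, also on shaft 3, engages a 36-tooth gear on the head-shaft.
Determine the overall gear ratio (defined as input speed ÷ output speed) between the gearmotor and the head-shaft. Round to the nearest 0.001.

Each stage contributes driven/driver: gear mesh 122/44 = 2.7727, belt 56/238 = 0.23529, gear mesh 36/30 = 1.2.
Overall: 2.7727 × 0.23529 × 1.2 = 0.78289.

0.783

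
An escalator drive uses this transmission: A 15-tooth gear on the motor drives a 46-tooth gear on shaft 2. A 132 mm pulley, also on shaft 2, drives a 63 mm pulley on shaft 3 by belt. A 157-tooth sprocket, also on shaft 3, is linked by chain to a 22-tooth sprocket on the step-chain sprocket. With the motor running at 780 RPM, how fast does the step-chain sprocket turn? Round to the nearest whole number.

3803 RPM

the motor → shaft 2 (gear mesh, 46/15): 780 ÷ 3.0667 = 254.35 RPM
shaft 2 → shaft 3 (belt, 63/132): 254.35 ÷ 0.47727 = 532.92 RPM
shaft 3 → the step-chain sprocket (chain, 22/157): 532.92 ÷ 0.14013 = 3803.1 RPM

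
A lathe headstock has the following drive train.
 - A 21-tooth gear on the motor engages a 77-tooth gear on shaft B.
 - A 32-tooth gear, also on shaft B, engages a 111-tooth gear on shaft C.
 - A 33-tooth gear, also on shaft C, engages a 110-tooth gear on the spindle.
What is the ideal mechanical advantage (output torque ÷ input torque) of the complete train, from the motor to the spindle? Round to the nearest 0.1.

42.4

Each stage contributes driven/driver: gear mesh 77/21 = 3.6667, gear mesh 111/32 = 3.4688, gear mesh 110/33 = 3.3333.
Overall: 3.6667 × 3.4688 × 3.3333 = 42.396.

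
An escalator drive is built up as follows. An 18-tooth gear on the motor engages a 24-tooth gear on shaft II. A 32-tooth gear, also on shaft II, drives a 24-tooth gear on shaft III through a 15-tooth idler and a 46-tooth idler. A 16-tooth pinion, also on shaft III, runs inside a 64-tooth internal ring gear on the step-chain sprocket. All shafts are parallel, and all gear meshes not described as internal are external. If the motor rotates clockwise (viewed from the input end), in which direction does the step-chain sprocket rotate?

clockwise

the motor → shaft II: external mesh, 1 reversal → CCW.
shaft II → shaft III: driver → idler → idler → driven is 3 external meshes, 3 reversals → CW.
shaft III → the step-chain sprocket: internal mesh, same direction → CW.
4 reversals in total — an even number — so the step-chain sprocket turns the same way as the motor.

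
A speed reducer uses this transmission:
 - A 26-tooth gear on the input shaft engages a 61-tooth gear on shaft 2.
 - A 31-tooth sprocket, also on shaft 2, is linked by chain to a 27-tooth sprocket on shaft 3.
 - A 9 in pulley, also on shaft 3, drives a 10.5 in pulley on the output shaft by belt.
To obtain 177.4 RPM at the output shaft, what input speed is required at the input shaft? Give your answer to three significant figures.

Overall ratio R = 2.3462 × 0.87097 × 1.1667 = 2.384.
Required input speed = output speed × R = 177.4 × 2.384 = 422.92 RPM.

423 RPM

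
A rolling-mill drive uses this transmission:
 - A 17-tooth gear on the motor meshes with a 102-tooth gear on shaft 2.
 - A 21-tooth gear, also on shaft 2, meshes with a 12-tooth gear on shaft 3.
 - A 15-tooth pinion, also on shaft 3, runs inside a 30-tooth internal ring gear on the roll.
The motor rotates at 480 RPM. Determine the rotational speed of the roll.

70 RPM

the motor → shaft 2 (gear mesh, 102/17): 480 ÷ 6 = 80 RPM
shaft 2 → shaft 3 (gear mesh, 12/21): 80 ÷ 0.57143 = 140 RPM
shaft 3 → the roll (internal gear, 30/15): 140 ÷ 2 = 70 RPM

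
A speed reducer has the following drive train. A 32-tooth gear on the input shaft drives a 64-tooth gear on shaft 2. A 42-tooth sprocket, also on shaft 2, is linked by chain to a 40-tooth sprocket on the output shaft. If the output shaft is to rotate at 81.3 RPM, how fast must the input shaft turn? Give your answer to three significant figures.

Overall ratio R = 2 × 0.95238 = 1.9048.
Required input speed = output speed × R = 81.3 × 1.9048 = 154.86 RPM.

155 RPM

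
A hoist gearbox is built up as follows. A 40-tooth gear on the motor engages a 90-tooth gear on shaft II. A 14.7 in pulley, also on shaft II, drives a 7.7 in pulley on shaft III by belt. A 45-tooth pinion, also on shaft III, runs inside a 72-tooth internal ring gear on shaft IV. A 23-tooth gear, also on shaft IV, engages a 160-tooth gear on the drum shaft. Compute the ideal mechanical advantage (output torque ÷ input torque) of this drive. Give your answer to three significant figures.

13.1

Each stage contributes driven/driver: gear mesh 90/40 = 2.25, belt 7.7/14.7 = 0.52381, internal gear 72/45 = 1.6, gear mesh 160/23 = 6.9565.
Overall: 2.25 × 0.52381 × 1.6 × 6.9565 = 13.118.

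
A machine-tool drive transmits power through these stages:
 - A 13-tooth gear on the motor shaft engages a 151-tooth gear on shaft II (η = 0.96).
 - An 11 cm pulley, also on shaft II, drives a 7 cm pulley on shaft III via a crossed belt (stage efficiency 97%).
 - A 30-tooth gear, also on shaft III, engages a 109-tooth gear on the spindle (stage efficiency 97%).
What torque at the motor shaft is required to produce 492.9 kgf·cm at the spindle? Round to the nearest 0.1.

20.3 kgf·cm

Overall ratio R = 11.615 × 0.63636 × 3.6333 = 26.856; overall efficiency η = 0.96 × 0.97 × 0.97 = 0.9033.
Input torque = output torque / (R × η) = 492.9 / (26.856 × 0.9033) = 20.319 kgf·cm.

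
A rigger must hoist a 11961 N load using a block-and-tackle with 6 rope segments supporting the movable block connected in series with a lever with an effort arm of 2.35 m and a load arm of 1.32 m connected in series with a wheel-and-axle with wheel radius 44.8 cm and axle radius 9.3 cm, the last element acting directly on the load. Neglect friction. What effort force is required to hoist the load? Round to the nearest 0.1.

Block-and-tackle MA = number of supporting rope parts = 6.
Lever MA = effort arm / load arm = 2.35/1.32 = 1.7803.
Wheel-and-axle MA = R/r = 44.8/9.3 = 4.8172.
Combined ideal MA = 6 × 1.7803 × 4.8172 = 51.457.
Effort = load / MA = 11961 / 51.457 = 232.45 N.

232.4 N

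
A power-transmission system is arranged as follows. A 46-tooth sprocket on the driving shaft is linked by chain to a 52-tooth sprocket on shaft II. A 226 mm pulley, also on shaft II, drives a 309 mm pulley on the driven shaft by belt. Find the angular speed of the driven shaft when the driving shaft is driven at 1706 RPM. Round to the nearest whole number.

1104 RPM

the driving shaft → shaft II (chain, 52/46): 1706 ÷ 1.1304 = 1509.2 RPM
shaft II → the driven shaft (belt, 309/226): 1509.2 ÷ 1.3673 = 1103.8 RPM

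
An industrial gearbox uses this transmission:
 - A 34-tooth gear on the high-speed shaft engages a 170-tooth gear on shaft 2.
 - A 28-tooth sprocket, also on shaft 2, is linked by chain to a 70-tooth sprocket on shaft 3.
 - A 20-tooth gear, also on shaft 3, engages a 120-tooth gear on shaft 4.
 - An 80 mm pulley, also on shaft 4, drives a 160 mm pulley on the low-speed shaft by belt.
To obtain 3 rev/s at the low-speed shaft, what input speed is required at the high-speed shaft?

Overall ratio R = 5 × 2.5 × 6 × 2 = 150.
Required input speed = output speed × R = 3 × 150 = 450 rev/s.

450 rev/s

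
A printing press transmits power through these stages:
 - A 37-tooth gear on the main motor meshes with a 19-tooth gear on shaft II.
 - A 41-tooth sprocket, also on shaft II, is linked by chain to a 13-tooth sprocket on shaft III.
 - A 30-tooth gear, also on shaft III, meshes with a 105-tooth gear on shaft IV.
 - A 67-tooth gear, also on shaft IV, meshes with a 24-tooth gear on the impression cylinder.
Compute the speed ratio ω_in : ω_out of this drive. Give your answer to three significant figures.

0.204

Each stage contributes driven/driver: gear mesh 19/37 = 0.51351, chain 13/41 = 0.31707, gear mesh 105/30 = 3.5, gear mesh 24/67 = 0.35821.
Overall: 0.51351 × 0.31707 × 3.5 × 0.35821 = 0.20413.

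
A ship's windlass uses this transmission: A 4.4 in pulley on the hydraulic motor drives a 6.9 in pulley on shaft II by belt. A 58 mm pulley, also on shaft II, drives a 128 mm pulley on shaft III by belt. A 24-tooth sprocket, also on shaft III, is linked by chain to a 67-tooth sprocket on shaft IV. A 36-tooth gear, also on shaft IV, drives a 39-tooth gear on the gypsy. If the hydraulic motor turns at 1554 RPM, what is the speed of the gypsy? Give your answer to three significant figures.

148 RPM

the hydraulic motor → shaft II (belt, 6.9/4.4): 1554 ÷ 1.5682 = 990.96 RPM
shaft II → shaft III (belt, 128/58): 990.96 ÷ 2.2069 = 449.03 RPM
shaft III → shaft IV (chain, 67/24): 449.03 ÷ 2.7917 = 160.85 RPM
shaft IV → the gypsy (gear mesh, 39/36): 160.85 ÷ 1.0833 = 148.47 RPM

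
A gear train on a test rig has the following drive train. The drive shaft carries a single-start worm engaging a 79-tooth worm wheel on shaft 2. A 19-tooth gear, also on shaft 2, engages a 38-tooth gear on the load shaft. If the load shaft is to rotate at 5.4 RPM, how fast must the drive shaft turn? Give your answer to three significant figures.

Overall ratio R = 79 × 2 = 158.
Required input speed = output speed × R = 5.4 × 158 = 853.2 RPM.

853 RPM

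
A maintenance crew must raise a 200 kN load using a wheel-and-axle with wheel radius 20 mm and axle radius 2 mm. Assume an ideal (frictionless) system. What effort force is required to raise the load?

20 kN

Wheel-and-axle MA = R/r = 20/2 = 10.
Effort = load / MA = 200 / 10 = 20 kN.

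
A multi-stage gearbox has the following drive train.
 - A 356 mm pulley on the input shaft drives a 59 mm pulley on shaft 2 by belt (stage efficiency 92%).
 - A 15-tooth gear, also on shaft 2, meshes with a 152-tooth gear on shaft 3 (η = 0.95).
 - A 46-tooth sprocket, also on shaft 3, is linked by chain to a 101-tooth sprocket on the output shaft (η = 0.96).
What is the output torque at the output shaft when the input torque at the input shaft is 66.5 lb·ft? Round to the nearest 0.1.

After the belt (59/356): 66.5 × 0.16573 × 0.92 = 10.139 lb·ft
After the gear mesh (152/15): 10.139 × 10.133 × 0.95 = 97.608 lb·ft
After the chain (101/46): 97.608 × 2.1957 × 0.96 = 205.74 lb·ft

205.7 lb·ft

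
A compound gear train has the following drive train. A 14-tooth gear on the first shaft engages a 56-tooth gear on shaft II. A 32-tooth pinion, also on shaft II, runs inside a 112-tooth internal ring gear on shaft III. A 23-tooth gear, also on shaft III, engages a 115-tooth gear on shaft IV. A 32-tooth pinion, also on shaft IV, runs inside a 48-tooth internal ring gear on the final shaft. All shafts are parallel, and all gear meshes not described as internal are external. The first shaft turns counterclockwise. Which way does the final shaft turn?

counterclockwise

the first shaft → shaft II: external mesh, 1 reversal → CW.
shaft II → shaft III: internal mesh, same direction → CW.
shaft III → shaft IV: external mesh, 1 reversal → CCW.
shaft IV → the final shaft: internal mesh, same direction → CCW.
2 reversals in total — an even number — so the final shaft turns the same way as the first shaft.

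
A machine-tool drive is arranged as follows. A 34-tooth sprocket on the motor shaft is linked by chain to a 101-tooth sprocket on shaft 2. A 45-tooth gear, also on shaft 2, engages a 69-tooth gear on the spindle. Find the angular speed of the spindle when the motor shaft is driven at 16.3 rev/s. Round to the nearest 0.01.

Chain: ratio = 101/34 = 2.9706, so shaft 2 turns at 16.3 / 2.9706 = 5.4871 rev/s.
Gear mesh: ratio = 69/45 = 1.5333, so the spindle turns at 5.4871 / 1.5333 = 3.5786 rev/s.

3.58 rev/s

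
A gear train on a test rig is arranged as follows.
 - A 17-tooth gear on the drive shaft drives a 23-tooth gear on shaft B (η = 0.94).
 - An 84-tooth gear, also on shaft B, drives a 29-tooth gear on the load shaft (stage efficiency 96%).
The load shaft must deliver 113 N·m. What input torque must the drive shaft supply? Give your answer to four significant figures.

Overall ratio R = 1.3529 × 0.34524 = 0.46709; overall efficiency η = 0.94 × 0.96 = 0.9024.
Input torque = output torque / (R × η) = 113 / (0.46709 × 0.9024) = 268.09 N·m.

268.1 N·m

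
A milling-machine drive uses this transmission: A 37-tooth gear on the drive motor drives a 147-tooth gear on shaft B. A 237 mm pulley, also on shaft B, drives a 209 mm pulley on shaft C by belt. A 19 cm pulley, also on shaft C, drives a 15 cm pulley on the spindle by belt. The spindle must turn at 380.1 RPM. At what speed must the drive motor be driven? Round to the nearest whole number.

Overall ratio R = 3.973 × 0.88186 × 0.78947 = 2.766.
Required input speed = output speed × R = 380.1 × 2.766 = 1051.4 RPM.

1051 RPM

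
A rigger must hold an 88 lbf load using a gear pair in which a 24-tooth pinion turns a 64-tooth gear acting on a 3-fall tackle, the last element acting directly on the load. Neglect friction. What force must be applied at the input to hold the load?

11 lbf

Gear pair MA = 64/24 = 2.6667.
Block-and-tackle MA = number of supporting rope parts = 3.
Combined ideal MA = 2.6667 × 3 = 8.
Effort = load / MA = 88 / 8 = 11 lbf.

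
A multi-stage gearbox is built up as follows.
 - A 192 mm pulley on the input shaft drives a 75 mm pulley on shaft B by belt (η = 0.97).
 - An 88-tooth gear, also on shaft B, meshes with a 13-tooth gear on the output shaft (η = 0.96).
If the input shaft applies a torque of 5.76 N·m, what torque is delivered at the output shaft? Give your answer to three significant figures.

Belt: ratio = 75/192 = 0.39062; torque at shaft B = 5.76 × 0.39062 × 0.97 = 2.1825 N·m.
Gear mesh: ratio = 13/88 = 0.14773; torque at the output shaft = 2.1825 × 0.14773 × 0.96 = 0.30952 N·m.

0.310 N·m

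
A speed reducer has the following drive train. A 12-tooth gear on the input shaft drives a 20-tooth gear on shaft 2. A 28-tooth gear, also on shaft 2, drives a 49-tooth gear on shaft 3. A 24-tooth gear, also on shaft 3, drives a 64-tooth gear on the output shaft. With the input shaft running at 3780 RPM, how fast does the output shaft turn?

486 RPM

Gear mesh: ratio = 20/12 = 1.6667, so shaft 2 turns at 3780 / 1.6667 = 2268 RPM.
Gear mesh: ratio = 49/28 = 1.75, so shaft 3 turns at 2268 / 1.75 = 1296 RPM.
Gear mesh: ratio = 64/24 = 2.6667, so the output shaft turns at 1296 / 2.6667 = 486 RPM.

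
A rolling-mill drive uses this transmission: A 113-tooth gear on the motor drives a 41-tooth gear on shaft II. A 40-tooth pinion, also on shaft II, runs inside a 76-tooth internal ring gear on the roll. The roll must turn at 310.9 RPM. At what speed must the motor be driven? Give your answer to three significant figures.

214 RPM

Overall ratio R = 0.36283 × 1.9 = 0.68938.
Required input speed = output speed × R = 310.9 × 0.68938 = 214.33 RPM.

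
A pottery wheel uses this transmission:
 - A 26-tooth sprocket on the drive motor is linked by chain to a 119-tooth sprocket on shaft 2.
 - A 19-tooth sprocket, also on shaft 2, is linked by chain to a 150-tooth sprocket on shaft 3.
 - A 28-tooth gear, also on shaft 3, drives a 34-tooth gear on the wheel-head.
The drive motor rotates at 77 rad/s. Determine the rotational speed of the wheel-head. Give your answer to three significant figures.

the drive motor → shaft 2 (chain, 119/26): 77 ÷ 4.5769 = 16.824 rad/s
shaft 2 → shaft 3 (chain, 150/19): 16.824 ÷ 7.8947 = 2.131 rad/s
shaft 3 → the wheel-head (gear mesh, 34/28): 2.131 ÷ 1.2143 = 1.7549 rad/s

1.75 rad/s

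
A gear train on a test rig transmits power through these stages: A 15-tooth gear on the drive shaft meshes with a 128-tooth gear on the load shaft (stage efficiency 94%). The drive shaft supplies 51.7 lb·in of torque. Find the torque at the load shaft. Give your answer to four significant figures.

414.7 lb·in

Gear mesh: ratio = 128/15 = 8.5333; torque at the load shaft = 51.7 × 8.5333 × 0.94 = 414.7 lb·in.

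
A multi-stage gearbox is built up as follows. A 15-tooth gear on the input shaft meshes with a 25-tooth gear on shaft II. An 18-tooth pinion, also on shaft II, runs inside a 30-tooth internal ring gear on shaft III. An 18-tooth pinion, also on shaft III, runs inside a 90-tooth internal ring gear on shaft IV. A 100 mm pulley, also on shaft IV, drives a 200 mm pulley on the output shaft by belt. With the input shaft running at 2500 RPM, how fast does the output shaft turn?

the input shaft → shaft II (gear mesh, 25/15): 2500 ÷ 1.6667 = 1500 RPM
shaft II → shaft III (internal gear, 30/18): 1500 ÷ 1.6667 = 900 RPM
shaft III → shaft IV (internal gear, 90/18): 900 ÷ 5 = 180 RPM
shaft IV → the output shaft (belt, 200/100): 180 ÷ 2 = 90 RPM

90 RPM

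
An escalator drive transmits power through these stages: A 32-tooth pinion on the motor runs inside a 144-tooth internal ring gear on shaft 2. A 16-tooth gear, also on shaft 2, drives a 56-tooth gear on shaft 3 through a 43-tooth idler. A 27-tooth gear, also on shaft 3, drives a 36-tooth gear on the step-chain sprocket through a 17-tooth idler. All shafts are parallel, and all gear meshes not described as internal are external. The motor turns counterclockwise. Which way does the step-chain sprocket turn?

counterclockwise

the motor → shaft 2: internal mesh, same direction → CCW.
shaft 2 → shaft 3: driver → idler → driven is 2 external meshes, 2 reversals → CCW.
shaft 3 → the step-chain sprocket: driver → idler → driven is 2 external meshes, 2 reversals → CCW.
4 reversals in total — an even number — so the step-chain sprocket turns the same way as the motor.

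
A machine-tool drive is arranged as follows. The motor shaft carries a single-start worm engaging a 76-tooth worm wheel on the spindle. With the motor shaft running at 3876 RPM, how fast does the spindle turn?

the motor shaft → the spindle (worm, 76/1): 3876 ÷ 76 = 51 RPM

51 RPM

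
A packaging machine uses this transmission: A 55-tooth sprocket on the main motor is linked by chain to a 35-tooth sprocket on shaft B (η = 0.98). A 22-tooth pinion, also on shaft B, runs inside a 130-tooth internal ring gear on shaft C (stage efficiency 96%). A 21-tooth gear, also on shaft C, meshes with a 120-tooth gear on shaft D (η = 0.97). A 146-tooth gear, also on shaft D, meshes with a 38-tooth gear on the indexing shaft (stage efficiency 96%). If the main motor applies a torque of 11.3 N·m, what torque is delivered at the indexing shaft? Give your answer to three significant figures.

After the chain (35/55): 11.3 × 0.63636 × 0.98 = 7.0471 N·m
After the internal gear (130/22): 7.0471 × 5.9091 × 0.96 = 39.976 N·m
After the gear mesh (120/21): 39.976 × 5.7143 × 0.97 = 221.58 N·m
After the gear mesh (38/146): 221.58 × 0.26027 × 0.96 = 55.365 N·m

55.4 N·m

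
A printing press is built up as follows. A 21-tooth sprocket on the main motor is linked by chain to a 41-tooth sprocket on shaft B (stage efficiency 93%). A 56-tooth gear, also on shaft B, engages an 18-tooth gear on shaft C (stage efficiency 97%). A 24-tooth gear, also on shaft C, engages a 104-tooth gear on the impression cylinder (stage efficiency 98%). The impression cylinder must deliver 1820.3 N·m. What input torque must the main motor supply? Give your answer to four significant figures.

Overall ratio R = 1.9524 × 0.32143 × 4.3333 = 2.7194; overall efficiency η = 0.93 × 0.97 × 0.98 = 0.8841.
Input torque = output torque / (R × η) = 1820.3 / (2.7194 × 0.8841) = 757.17 N·m.

757.2 N·m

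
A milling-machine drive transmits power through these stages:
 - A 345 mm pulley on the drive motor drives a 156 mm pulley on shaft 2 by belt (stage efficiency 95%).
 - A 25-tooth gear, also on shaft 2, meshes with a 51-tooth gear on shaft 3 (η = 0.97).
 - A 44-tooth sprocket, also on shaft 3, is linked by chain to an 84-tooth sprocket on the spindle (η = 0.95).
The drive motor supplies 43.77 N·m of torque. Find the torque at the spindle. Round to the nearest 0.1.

67.5 N·m

belt 156/345 = 0.45217 → τ = 43.77·0.45217·0.95 = 18.802 N·m
gear mesh 51/25 = 2.04 → τ = 18.802·2.04·0.97 = 37.206 N·m
chain 84/44 = 1.9091 → τ = 37.206·1.9091·0.95 = 67.477 N·m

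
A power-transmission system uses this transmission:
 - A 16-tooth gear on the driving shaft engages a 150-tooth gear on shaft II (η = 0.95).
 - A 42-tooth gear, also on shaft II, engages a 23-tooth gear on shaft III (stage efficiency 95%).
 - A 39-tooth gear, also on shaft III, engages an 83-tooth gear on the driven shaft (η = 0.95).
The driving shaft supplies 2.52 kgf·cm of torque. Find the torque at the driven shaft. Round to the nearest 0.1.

23.6 kgf·cm

Gear mesh: ratio = 150/16 = 9.375; torque at shaft II = 2.52 × 9.375 × 0.95 = 22.444 kgf·cm.
Gear mesh: ratio = 23/42 = 0.54762; torque at shaft III = 22.444 × 0.54762 × 0.95 = 11.676 kgf·cm.
Gear mesh: ratio = 83/39 = 2.1282; torque at the driven shaft = 11.676 × 2.1282 × 0.95 = 23.607 kgf·cm.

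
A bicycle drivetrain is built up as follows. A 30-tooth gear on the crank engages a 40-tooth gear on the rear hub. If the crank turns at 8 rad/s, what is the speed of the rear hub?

the crank → the rear hub (gear mesh, 40/30): 8 ÷ 1.3333 = 6 rad/s

6 rad/s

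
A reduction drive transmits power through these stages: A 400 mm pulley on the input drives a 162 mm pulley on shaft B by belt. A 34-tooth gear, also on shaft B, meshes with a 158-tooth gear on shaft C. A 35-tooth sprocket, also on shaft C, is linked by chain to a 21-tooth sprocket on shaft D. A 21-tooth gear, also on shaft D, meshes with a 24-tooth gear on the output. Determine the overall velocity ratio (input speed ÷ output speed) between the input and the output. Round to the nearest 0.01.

1.29

Each stage contributes driven/driver: belt 162/400 = 0.405, gear mesh 158/34 = 4.6471, chain 21/35 = 0.6, gear mesh 24/21 = 1.1429.
Overall: 0.405 × 4.6471 × 0.6 × 1.1429 = 1.2906.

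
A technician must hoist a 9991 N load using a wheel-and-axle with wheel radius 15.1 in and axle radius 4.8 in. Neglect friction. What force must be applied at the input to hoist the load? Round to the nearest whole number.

3176 N

Wheel-and-axle MA = R/r = 15.1/4.8 = 3.1458.
Effort = load / MA = 9991 / 3.1458 = 3175.9 N.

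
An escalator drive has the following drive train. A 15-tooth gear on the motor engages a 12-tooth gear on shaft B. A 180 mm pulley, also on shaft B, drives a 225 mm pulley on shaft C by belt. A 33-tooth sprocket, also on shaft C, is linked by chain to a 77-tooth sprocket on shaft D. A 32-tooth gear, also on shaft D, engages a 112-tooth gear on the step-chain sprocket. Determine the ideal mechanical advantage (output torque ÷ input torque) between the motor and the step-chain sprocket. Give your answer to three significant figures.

Each stage contributes driven/driver: gear mesh 12/15 = 0.8, belt 225/180 = 1.25, chain 77/33 = 2.3333, gear mesh 112/32 = 3.5.
Overall: 0.8 × 1.25 × 2.3333 × 3.5 = 8.1667.

8.17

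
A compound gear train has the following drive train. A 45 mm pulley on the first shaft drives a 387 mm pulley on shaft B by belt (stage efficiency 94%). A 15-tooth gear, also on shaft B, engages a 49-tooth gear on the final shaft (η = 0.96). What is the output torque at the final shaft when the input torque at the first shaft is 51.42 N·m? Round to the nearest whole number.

Belt: ratio = 387/45 = 8.6; torque at shaft B = 51.42 × 8.6 × 0.94 = 415.68 N·m.
Gear mesh: ratio = 49/15 = 3.2667; torque at the final shaft = 415.68 × 3.2667 × 0.96 = 1303.6 N·m.

1304 N·m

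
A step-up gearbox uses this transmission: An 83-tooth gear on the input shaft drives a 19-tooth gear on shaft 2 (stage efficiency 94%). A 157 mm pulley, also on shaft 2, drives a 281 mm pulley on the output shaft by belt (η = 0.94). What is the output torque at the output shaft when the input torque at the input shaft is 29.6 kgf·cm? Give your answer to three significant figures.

10.7 kgf·cm

After the gear mesh (19/83): 29.6 × 0.22892 × 0.94 = 6.3693 kgf·cm
After the belt (281/157): 6.3693 × 1.7898 × 0.94 = 10.716 kgf·cm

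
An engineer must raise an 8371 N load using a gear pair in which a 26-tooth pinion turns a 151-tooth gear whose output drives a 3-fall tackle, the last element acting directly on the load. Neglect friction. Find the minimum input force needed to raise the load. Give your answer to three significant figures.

Gear pair MA = 151/26 = 5.8077.
Block-and-tackle MA = number of supporting rope parts = 3.
Combined ideal MA = 5.8077 × 3 = 17.423.
Effort = load / MA = 8371 / 17.423 = 480.45 N.

480 N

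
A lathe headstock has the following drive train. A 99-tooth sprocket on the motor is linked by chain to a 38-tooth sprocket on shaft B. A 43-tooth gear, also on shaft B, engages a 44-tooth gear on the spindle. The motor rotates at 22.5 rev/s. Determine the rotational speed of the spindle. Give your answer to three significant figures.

57.3 rev/s

Chain: ratio = 38/99 = 0.38384, so shaft B turns at 22.5 / 0.38384 = 58.618 rev/s.
Gear mesh: ratio = 44/43 = 1.0233, so the spindle turns at 58.618 / 1.0233 = 57.286 rev/s.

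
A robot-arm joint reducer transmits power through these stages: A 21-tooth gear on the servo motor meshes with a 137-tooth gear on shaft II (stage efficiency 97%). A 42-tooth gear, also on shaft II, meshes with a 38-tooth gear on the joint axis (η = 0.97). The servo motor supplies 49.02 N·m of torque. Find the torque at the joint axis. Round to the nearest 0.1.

After the gear mesh (137/21): 49.02 × 6.5238 × 0.97 = 310.2 N·m
After the gear mesh (38/42): 310.2 × 0.90476 × 0.97 = 272.24 N·m

272.2 N·m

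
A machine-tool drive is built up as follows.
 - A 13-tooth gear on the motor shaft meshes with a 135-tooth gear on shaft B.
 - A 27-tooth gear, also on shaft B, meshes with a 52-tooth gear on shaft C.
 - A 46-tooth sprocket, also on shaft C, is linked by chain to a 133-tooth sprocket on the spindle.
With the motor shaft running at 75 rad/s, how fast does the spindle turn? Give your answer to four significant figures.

1.297 rad/s

gear mesh 135/13 = 10.385 → 75/10.385 = 7.2222 rad/s
gear mesh 52/27 = 1.9259 → 7.2222/1.9259 = 3.75 rad/s
chain 133/46 = 2.8913 → 3.75/2.8913 = 1.297 rad/s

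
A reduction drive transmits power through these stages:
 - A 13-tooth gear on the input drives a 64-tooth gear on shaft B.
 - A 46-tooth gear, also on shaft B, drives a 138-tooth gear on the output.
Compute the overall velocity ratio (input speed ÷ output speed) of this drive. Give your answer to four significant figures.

14.77

Each stage contributes driven/driver: gear mesh 64/13 = 4.9231, gear mesh 138/46 = 3.
Overall: 4.9231 × 3 = 14.769.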